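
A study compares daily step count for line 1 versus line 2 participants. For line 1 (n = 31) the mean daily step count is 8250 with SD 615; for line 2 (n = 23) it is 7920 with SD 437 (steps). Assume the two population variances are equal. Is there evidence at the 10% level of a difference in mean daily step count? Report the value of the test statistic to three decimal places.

Let group 1 = line 1, group 2 = line 2. H0: μ_1 = μ_2; H1: μ_1 ≠ μ_2 (two-sample pooled-variance t-test, two-sided).
s_p² = [(31−1)·615² + (23−1)·437²]/(31+23−2) = 299001
t = (8250 − 7920)/√[299001·(1/31 + 1/23)] = 2.193
df = n₁ + n₂ − 2 = 52
Two-sided p-value ≈ 0.033
Since p ≈ 0.033 < α = 0.1, reject H0; the evidence is statistically significant.

2.193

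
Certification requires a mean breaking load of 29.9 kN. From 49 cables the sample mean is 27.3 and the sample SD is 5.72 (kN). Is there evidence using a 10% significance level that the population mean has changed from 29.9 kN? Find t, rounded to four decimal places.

H0: μ = 29.9; H1: μ ≠ 29.9 (one-sample t-test, two-sided).
t = (x̄ − μ₀)/(s/√n) = (27.3 − 29.9)/(5.72/√49) = -3.1818
df = n − 1 = 48
Two-sided p-value ≈ 0.0026
Since p ≈ 0.0026 < α = 0.1, reject H0; the evidence is statistically significant.

-3.1818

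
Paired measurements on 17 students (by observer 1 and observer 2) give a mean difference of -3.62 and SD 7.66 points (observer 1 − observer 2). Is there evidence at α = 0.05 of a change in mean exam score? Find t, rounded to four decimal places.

H0: μ_d = 0; H1: μ_d ≠ 0 (paired t-test on the differences, two-sided).
t = d̄/(s_d/√n) = -3.62/(7.66/√17) = -1.9485
df = n − 1 = 16
Two-sided p-value ≈ 0.0691
Since p ≈ 0.0691 > α = 0.05, fail to reject H0; the data do not provide sufficient evidence against H0.

-1.9485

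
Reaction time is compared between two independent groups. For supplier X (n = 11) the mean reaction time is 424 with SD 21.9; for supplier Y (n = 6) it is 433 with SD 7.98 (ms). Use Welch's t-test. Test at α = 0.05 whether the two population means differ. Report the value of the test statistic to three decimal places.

Let group 1 = supplier X, group 2 = supplier Y. H0: μ_1 = μ_2; H1: μ_1 ≠ μ_2 (Welch's two-sample t-test, two-sided).
t = (x̄_1 − x̄_2)/√(s_1²/n_1 + s_2²/n_2) = (424 − 433)/√(21.9²/11 + 7.98²/6) = -1.222
Welch–Satterthwaite df ≈ 13.82
Two-sided p-value ≈ 0.2420
Since p ≈ 0.2420 > α = 0.05, fail to reject H0; the evidence is not statistically significant.

-1.222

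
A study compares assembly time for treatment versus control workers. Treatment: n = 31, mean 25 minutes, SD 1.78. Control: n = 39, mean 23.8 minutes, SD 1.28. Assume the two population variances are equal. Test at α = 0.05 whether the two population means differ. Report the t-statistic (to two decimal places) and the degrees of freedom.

t = 3.28, df = 68

Let group 1 = treatment, group 2 = control. H0: μ_1 = μ_2; H1: μ_1 ≠ μ_2 (two-sample pooled-variance t-test, two-sided).
s_p² = [(31−1)·1.78² + (39−1)·1.28²]/(31+39−2) = 2.3134
t = (25 − 23.8)/√[2.3134·(1/31 + 1/39)] = 3.28
df = n₁ + n₂ − 2 = 68
Two-sided p-value ≈ 0.0016
Since p ≈ 0.0016 < α = 0.05, reject H0; the data support H1.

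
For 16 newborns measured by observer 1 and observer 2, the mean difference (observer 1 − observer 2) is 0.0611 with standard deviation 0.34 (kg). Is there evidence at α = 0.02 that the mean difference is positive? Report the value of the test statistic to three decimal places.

H0: μ_d = 0; H1: μ_d > 0 (paired t-test on the differences, right-tailed).
t = d̄/(s_d/√n) = 0.0611/(0.34/√16) = 0.719
df = n − 1 = 15
p-value = P(T ≥ 0.719) ≈ 0.242
Since p ≈ 0.242 > α = 0.02, fail to reject H0; the data do not provide sufficient evidence against H0.

0.719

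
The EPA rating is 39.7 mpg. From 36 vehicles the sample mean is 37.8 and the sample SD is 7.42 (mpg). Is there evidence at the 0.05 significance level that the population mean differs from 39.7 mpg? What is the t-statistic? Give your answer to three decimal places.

-1.536

H0: μ = 39.7; H1: μ ≠ 39.7 (one-sample t-test, two-sided).
t = (x̄ − μ₀)/(s/√n) = (37.8 − 39.7)/(7.42/√36) = -1.536
df = n − 1 = 35
Two-sided p-value ≈ 0.133
Since p ≈ 0.133 > α = 0.05, fail to reject H0; the data do not provide sufficient evidence against H0.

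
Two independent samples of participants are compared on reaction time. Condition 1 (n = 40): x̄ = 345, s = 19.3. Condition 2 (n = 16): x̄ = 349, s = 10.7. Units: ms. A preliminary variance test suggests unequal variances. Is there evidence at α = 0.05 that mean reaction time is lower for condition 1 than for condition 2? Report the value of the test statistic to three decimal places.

-0.986

Let group 1 = condition 1, group 2 = condition 2. H0: μ_1 = μ_2; H1: μ_1 < μ_2 (Welch's two-sample t-test, left-tailed).
t = (x̄_1 − x̄_2)/√(s_1²/n_1 + s_2²/n_2) = (345 − 349)/√(19.3²/40 + 10.7²/16) = -0.986
Welch–Satterthwaite df ≈ 48.11
p-value = P(T ≤ -0.986) ≈ 0.1646
Since p ≈ 0.1646 > α = 0.05, fail to reject H0; the evidence is not statistically significant.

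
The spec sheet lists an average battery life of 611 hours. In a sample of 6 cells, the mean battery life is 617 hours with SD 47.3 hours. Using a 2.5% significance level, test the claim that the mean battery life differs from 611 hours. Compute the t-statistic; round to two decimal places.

0.31

H0: μ = 611; H1: μ ≠ 611 (one-sample t-test, two-sided).
t = (x̄ − μ₀)/(s/√n) = (617 − 611)/(47.3/√6) = 0.31
df = n − 1 = 5
Two-sided p-value ≈ 0.769
Since p ≈ 0.769 > α = 0.025, fail to reject H0; the data do not provide sufficient evidence against H0.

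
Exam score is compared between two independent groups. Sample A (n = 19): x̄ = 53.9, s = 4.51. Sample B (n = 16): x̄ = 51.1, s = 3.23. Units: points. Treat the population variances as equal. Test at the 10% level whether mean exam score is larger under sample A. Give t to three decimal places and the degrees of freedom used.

t = 2.074, df = 33

Let group 1 = sample A, group 2 = sample B. H0: μ_1 = μ_2; H1: μ_1 > μ_2 (two-sample pooled-variance t-test, right-tailed).
s_p² = [(19−1)·4.51² + (16−1)·3.23²]/(19+16−2) = 15.8368
t = (53.9 − 51.1)/√[15.8368·(1/19 + 1/16)] = 2.074
df = n₁ + n₂ − 2 = 33
p-value = P(T ≥ 2.074) ≈ 0.0230
Since p ≈ 0.0230 < α = 0.1, reject H0; the evidence is statistically significant.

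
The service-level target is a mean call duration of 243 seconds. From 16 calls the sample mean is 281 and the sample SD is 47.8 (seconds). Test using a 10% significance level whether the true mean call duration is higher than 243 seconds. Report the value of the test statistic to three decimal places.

H0: μ = 243; H1: μ > 243 (one-sample t-test, right-tailed).
t = (x̄ − μ₀)/(s/√n) = (281 − 243)/(47.8/√16) = 3.180
df = n − 1 = 15
p-value = P(T ≥ 3.180) ≈ 0.003
Since p ≈ 0.003 < α = 0.1, reject H0; the evidence is statistically significant.

3.180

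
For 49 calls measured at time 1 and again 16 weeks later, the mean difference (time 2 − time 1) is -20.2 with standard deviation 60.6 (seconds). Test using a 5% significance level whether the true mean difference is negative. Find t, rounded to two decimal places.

H0: μ_d = 0; H1: μ_d < 0 (paired t-test on the differences, left-tailed).
t = d̄/(s_d/√n) = -20.2/(60.6/√49) = -2.33
df = n − 1 = 48
p-value = P(T ≤ -2.33) ≈ 0.0119
Since p ≈ 0.0119 < α = 0.05, reject H0; the evidence is statistically significant.

-2.33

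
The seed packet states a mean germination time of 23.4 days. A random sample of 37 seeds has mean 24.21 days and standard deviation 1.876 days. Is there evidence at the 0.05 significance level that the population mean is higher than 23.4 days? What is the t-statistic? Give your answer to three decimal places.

2.626

H0: μ = 23.4; H1: μ > 23.4 (one-sample t-test, right-tailed).
t = (x̄ − μ₀)/(s/√n) = (24.21 − 23.4)/(1.876/√37) = 2.626
df = n − 1 = 36
p-value = P(T ≥ 2.626) ≈ 0.0063
Since p ≈ 0.0063 < α = 0.05, reject H0; the evidence is statistically significant.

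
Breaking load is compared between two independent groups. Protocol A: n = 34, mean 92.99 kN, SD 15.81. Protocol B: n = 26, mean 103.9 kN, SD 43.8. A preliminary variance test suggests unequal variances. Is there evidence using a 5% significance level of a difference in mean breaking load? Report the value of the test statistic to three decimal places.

Let group 1 = protocol A, group 2 = protocol B. H0: μ_1 = μ_2; H1: μ_1 ≠ μ_2 (Welch's two-sample t-test, two-sided).
t = (x̄_1 − x̄_2)/√(s_1²/n_1 + s_2²/n_2) = (92.99 − 103.9)/√(15.81²/34 + 43.8²/26) = -1.211
Welch–Satterthwaite df ≈ 30.00
Two-sided p-value ≈ 0.2353
Since p ≈ 0.2353 > α = 0.05, fail to reject H0; the data do not provide sufficient evidence against H0.

-1.211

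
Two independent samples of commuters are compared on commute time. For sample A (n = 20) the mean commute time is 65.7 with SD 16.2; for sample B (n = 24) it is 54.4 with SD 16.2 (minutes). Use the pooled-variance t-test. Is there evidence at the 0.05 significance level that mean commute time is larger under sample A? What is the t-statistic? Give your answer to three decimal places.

2.304

Let group 1 = sample A, group 2 = sample B. H0: μ_1 = μ_2; H1: μ_1 > μ_2 (two-sample pooled-variance t-test, right-tailed).
s_p² = [(20−1)·16.2² + (24−1)·16.2²]/(20+24−2) = 262.44
t = (65.7 − 54.4)/√[262.44·(1/20 + 1/24)] = 2.304
df = n₁ + n₂ − 2 = 42
p-value = P(T ≥ 2.304) ≈ 0.0131
Since p ≈ 0.0131 < α = 0.05, reject H0; the data support H1.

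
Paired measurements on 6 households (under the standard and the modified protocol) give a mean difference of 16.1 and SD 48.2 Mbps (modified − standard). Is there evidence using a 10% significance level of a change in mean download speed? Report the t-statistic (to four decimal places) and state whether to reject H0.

t = 0.8182; fail to reject H0

H0: μ_d = 0; H1: μ_d ≠ 0 (paired t-test on the differences, two-sided).
t = d̄/(s_d/√n) = 16.1/(48.2/√6) = 0.8182
df = n − 1 = 5
Two-sided p-value ≈ 0.4505
Since p ≈ 0.4505 > α = 0.1, fail to reject H0; the data do not provide sufficient evidence against H0.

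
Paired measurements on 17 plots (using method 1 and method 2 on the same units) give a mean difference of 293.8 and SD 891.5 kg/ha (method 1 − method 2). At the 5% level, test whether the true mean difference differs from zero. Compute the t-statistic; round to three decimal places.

1.359

H0: μ_d = 0; H1: μ_d ≠ 0 (paired t-test on the differences, two-sided).
t = d̄/(s_d/√n) = 293.8/(891.5/√17) = 1.359
df = n − 1 = 16
Two-sided p-value ≈ 0.193
Since p ≈ 0.193 > α = 0.05, fail to reject H0; the data do not provide sufficient evidence against H0.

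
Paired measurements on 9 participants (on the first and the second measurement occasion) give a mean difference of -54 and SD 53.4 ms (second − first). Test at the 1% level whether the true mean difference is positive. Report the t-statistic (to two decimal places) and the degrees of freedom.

t = -3.03, df = 8

H0: μ_d = 0; H1: μ_d > 0 (paired t-test on the differences, right-tailed).
t = d̄/(s_d/√n) = -54/(53.4/√9) = -3.03
df = n − 1 = 8
p-value = P(T ≥ -3.03) ≈ 0.992
Since p ≈ 0.992 > α = 0.01, fail to reject H0; the evidence is not statistically significant.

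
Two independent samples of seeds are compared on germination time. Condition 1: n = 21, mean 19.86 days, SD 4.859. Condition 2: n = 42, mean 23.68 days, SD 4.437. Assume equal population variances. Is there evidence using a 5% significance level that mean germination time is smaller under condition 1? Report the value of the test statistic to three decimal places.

Let group 1 = condition 1, group 2 = condition 2. H0: μ_1 = μ_2; H1: μ_1 < μ_2 (two-sample pooled-variance t-test, left-tailed).
s_p² = [(21−1)·4.859² + (42−1)·4.437²]/(21+42−2) = 20.9732
t = (19.86 − 23.68)/√[20.9732·(1/21 + 1/42)] = -3.121
df = n₁ + n₂ − 2 = 61
p-value = P(T ≤ -3.121) ≈ 0.0014
Since p ≈ 0.0014 < α = 0.05, reject H0; the data support H1.

-3.121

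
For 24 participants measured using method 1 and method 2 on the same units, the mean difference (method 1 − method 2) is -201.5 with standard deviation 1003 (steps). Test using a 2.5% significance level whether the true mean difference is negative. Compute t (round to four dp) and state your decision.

t = -0.9842; fail to reject H0

H0: μ_d = 0; H1: μ_d < 0 (paired t-test on the differences, left-tailed).
t = d̄/(s_d/√n) = -201.5/(1003/√24) = -0.9842
df = n − 1 = 23
p-value = P(T ≤ -0.9842) ≈ 0.1676
Since p ≈ 0.1676 > α = 0.025, fail to reject H0; the data do not provide sufficient evidence against H0.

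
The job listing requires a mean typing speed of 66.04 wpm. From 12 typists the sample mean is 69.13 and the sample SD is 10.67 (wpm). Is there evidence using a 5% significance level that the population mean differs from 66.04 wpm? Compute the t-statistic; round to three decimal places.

H0: μ = 66.04; H1: μ ≠ 66.04 (one-sample t-test, two-sided).
t = (x̄ − μ₀)/(s/√n) = (69.13 − 66.04)/(10.67/√12) = 1.003
df = n − 1 = 11
Two-sided p-value ≈ 0.337
Since p ≈ 0.337 > α = 0.05, fail to reject H0; the data do not provide sufficient evidence against H0.

1.003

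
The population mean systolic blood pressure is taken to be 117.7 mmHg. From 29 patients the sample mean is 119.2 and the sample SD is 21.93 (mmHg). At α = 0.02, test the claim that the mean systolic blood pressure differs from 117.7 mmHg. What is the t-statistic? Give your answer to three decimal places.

0.368

H0: μ = 117.7; H1: μ ≠ 117.7 (one-sample t-test, two-sided).
t = (x̄ − μ₀)/(s/√n) = (119.2 − 117.7)/(21.93/√29) = 0.368
df = n − 1 = 28
Two-sided p-value ≈ 0.715
Since p ≈ 0.715 > α = 0.02, fail to reject H0; the evidence is not statistically significant.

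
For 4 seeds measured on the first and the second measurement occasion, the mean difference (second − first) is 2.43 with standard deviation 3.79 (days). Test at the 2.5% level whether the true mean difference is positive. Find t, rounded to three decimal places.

1.282

H0: μ_d = 0; H1: μ_d > 0 (paired t-test on the differences, right-tailed).
t = d̄/(s_d/√n) = 2.43/(3.79/√4) = 1.282
df = n − 1 = 3
p-value = P(T ≥ 1.282) ≈ 0.1449
Since p ≈ 0.1449 > α = 0.025, fail to reject H0; the data do not provide sufficient evidence against H0.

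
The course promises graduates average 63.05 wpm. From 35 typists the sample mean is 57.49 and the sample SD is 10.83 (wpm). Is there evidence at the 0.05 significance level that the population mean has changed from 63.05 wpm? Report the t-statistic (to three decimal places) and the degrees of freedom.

H0: μ = 63.05; H1: μ ≠ 63.05 (one-sample t-test, two-sided).
t = (x̄ − μ₀)/(s/√n) = (57.49 − 63.05)/(10.83/√35) = -3.037
df = n − 1 = 34
Two-sided p-value ≈ 0.005
Since p ≈ 0.005 < α = 0.05, reject H0; the evidence is statistically significant.

t = -3.037, df = 34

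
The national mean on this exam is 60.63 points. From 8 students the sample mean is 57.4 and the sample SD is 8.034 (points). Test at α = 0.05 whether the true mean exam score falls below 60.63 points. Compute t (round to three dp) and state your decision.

t = -1.137; fail to reject H0

H0: μ = 60.63; H1: μ < 60.63 (one-sample t-test, left-tailed).
t = (x̄ − μ₀)/(s/√n) = (57.4 − 60.63)/(8.034/√8) = -1.137
df = n − 1 = 7
p-value = P(T ≤ -1.137) ≈ 0.1465
Since p ≈ 0.1465 > α = 0.05, fail to reject H0; the data do not provide sufficient evidence against H0.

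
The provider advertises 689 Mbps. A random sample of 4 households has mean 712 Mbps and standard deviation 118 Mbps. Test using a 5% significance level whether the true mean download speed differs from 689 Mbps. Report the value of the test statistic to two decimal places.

H0: μ = 689; H1: μ ≠ 689 (one-sample t-test, two-sided).
t = (x̄ − μ₀)/(s/√n) = (712 − 689)/(118/√4) = 0.39
df = n − 1 = 3
Two-sided p-value ≈ 0.723
Since p ≈ 0.723 > α = 0.05, fail to reject H0; the data do not provide sufficient evidence against H0.

0.39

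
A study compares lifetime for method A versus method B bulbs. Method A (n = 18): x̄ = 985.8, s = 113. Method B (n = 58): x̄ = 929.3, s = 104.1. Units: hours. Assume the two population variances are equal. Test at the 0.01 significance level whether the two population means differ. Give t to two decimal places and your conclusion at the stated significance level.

Let group 1 = method A, group 2 = method B. H0: μ_1 = μ_2; H1: μ_1 ≠ μ_2 (two-sample pooled-variance t-test, two-sided).
s_p² = [(18−1)·113² + (58−1)·104.1²]/(18+58−2) = 11280.7
t = (985.8 − 929.3)/√[11280.7·(1/18 + 1/58)] = 1.97
df = n₁ + n₂ − 2 = 74
Two-sided p-value ≈ 0.052
Since p ≈ 0.052 > α = 0.01, fail to reject H0; the data do not provide sufficient evidence against H0.

t = 1.97; fail to reject H0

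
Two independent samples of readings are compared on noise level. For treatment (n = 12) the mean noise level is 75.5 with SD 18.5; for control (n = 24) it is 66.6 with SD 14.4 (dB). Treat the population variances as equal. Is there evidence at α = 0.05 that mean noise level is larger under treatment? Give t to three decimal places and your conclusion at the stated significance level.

Let group 1 = treatment, group 2 = control. H0: μ_1 = μ_2; H1: μ_1 > μ_2 (two-sample pooled-variance t-test, right-tailed).
s_p² = [(12−1)·18.5² + (24−1)·14.4²]/(12+24−2) = 251.001
t = (75.5 − 66.6)/√[251.001·(1/12 + 1/24)] = 1.589
df = n₁ + n₂ − 2 = 34
p-value = P(T ≥ 1.589) ≈ 0.061
Since p ≈ 0.061 > α = 0.05, fail to reject H0; the evidence is not statistically significant.

t = 1.589; fail to reject H0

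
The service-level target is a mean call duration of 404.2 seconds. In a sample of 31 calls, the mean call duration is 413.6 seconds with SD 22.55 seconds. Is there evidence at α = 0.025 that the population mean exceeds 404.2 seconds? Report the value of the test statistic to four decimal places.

2.3209

H0: μ = 404.2; H1: μ > 404.2 (one-sample t-test, right-tailed).
t = (x̄ − μ₀)/(s/√n) = (413.6 − 404.2)/(22.55/√31) = 2.3209
df = n − 1 = 30
p-value = P(T ≥ 2.3209) ≈ 0.014
Since p ≈ 0.014 < α = 0.025, reject H0; the evidence is statistically significant.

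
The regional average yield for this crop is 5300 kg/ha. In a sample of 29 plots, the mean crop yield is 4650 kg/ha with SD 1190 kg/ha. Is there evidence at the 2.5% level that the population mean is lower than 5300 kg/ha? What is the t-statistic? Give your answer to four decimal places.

-2.9415

H0: μ = 5300; H1: μ < 5300 (one-sample t-test, left-tailed).
t = (x̄ − μ₀)/(s/√n) = (4650 − 5300)/(1190/√29) = -2.9415
df = n − 1 = 28
p-value = P(T ≤ -2.9415) ≈ 0.0032
Since p ≈ 0.0032 < α = 0.025, reject H0; the evidence is statistically significant.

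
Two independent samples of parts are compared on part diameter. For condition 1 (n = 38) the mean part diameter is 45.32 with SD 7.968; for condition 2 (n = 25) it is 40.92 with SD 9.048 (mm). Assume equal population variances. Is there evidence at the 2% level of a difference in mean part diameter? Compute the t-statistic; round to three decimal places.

Let group 1 = condition 1, group 2 = condition 2. H0: μ_1 = μ_2; H1: μ_1 ≠ μ_2 (two-sample pooled-variance t-test, two-sided).
s_p² = [(38−1)·7.968² + (25−1)·9.048²]/(38+25−2) = 70.7194
t = (45.32 − 40.92)/√[70.7194·(1/38 + 1/25)] = 2.032
df = n₁ + n₂ − 2 = 61
Two-sided p-value ≈ 0.0465
Since p ≈ 0.0465 > α = 0.02, fail to reject H0; the data do not provide sufficient evidence against H0.

2.032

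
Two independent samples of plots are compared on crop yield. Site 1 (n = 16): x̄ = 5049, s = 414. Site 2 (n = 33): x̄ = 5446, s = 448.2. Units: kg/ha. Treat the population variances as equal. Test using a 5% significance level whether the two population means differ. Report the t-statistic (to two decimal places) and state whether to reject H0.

t = -2.98; reject H0

Let group 1 = site 1, group 2 = site 2. H0: μ_1 = μ_2; H1: μ_1 ≠ μ_2 (two-sample pooled-variance t-test, two-sided).
s_p² = [(16−1)·414² + (33−1)·448.2²]/(16+33−2) = 191472
t = (5049 − 5446)/√[191472·(1/16 + 1/33)] = -2.98
df = n₁ + n₂ − 2 = 47
Two-sided p-value ≈ 0.0046
Since p ≈ 0.0046 < α = 0.05, reject H0; the data support H1.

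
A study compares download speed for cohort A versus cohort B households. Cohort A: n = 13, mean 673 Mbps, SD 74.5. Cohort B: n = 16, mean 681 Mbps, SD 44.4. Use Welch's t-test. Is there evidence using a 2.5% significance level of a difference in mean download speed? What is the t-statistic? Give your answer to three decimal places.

Let group 1 = cohort A, group 2 = cohort B. H0: μ_1 = μ_2; H1: μ_1 ≠ μ_2 (Welch's two-sample t-test, two-sided).
t = (x̄_1 − x̄_2)/√(s_1²/n_1 + s_2²/n_2) = (673 − 681)/√(74.5²/13 + 44.4²/16) = -0.341
Welch–Satterthwaite df ≈ 18.68
Two-sided p-value ≈ 0.7369
Since p ≈ 0.7369 > α = 0.025, fail to reject H0; the evidence is not statistically significant.

-0.341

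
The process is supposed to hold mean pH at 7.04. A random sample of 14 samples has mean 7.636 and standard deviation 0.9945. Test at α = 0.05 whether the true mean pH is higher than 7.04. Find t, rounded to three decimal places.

H0: μ = 7.04; H1: μ > 7.04 (one-sample t-test, right-tailed).
t = (x̄ − μ₀)/(s/√n) = (7.636 − 7.04)/(0.9945/√14) = 2.242
df = n − 1 = 13
p-value = P(T ≥ 2.242) ≈ 0.0215
Since p ≈ 0.0215 < α = 0.05, reject H0; the data support H1.

2.242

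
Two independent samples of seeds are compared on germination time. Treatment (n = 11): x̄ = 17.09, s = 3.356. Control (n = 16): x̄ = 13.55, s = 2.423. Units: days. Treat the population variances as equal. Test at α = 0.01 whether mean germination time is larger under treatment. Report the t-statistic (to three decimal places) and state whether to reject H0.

t = 3.190; reject H0

Let group 1 = treatment, group 2 = control. H0: μ_1 = μ_2; H1: μ_1 > μ_2 (two-sample pooled-variance t-test, right-tailed).
s_p² = [(11−1)·3.356² + (16−1)·2.423²]/(11+16−2) = 8.02765
t = (17.09 − 13.55)/√[8.02765·(1/11 + 1/16)] = 3.190
df = n₁ + n₂ − 2 = 25
p-value = P(T ≥ 3.190) ≈ 0.0019
Since p ≈ 0.0019 < α = 0.01, reject H0; the evidence is statistically significant.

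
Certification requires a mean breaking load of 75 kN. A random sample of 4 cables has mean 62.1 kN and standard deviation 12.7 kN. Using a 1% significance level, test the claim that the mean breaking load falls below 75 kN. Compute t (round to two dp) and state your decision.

t = -2.03; fail to reject H0

H0: μ = 75; H1: μ < 75 (one-sample t-test, left-tailed).
t = (x̄ − μ₀)/(s/√n) = (62.1 − 75)/(12.7/√4) = -2.03
df = n − 1 = 3
p-value = P(T ≤ -2.03) ≈ 0.0676
Since p ≈ 0.0676 > α = 0.01, fail to reject H0; the data do not provide sufficient evidence against H0.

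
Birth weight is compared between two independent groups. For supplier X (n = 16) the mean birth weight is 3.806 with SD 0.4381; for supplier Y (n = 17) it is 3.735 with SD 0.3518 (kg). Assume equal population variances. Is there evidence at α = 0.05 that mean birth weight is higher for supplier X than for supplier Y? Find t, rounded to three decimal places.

0.515

Let group 1 = supplier X, group 2 = supplier Y. H0: μ_1 = μ_2; H1: μ_1 > μ_2 (two-sample pooled-variance t-test, right-tailed).
s_p² = [(16−1)·0.4381² + (17−1)·0.3518²]/(16+17−2) = 0.156748
t = (3.806 − 3.735)/√[0.156748·(1/16 + 1/17)] = 0.515
df = n₁ + n₂ − 2 = 31
p-value = P(T ≥ 0.515) ≈ 0.3052
Since p ≈ 0.3052 > α = 0.05, fail to reject H0; the data do not provide sufficient evidence against H0.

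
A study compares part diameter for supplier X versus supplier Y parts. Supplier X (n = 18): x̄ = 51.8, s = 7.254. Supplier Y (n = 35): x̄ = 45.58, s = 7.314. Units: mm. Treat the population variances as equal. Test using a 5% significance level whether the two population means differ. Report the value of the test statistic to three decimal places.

2.940

Let group 1 = supplier X, group 2 = supplier Y. H0: μ_1 = μ_2; H1: μ_1 ≠ μ_2 (two-sample pooled-variance t-test, two-sided).
s_p² = [(18−1)·7.254² + (35−1)·7.314²]/(18+35−2) = 53.2032
t = (51.8 − 45.58)/√[53.2032·(1/18 + 1/35)] = 2.940
df = n₁ + n₂ − 2 = 51
Two-sided p-value ≈ 0.0049
Since p ≈ 0.0049 < α = 0.05, reject H0; the evidence is statistically significant.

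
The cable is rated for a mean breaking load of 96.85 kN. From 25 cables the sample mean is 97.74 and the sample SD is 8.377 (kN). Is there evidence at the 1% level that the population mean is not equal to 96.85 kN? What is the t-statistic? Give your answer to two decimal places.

H0: μ = 96.85; H1: μ ≠ 96.85 (one-sample t-test, two-sided).
t = (x̄ − μ₀)/(s/√n) = (97.74 − 96.85)/(8.377/√25) = 0.53
df = n − 1 = 24
Two-sided p-value ≈ 0.600
Since p ≈ 0.600 > α = 0.01, fail to reject H0; the data do not provide sufficient evidence against H0.

0.53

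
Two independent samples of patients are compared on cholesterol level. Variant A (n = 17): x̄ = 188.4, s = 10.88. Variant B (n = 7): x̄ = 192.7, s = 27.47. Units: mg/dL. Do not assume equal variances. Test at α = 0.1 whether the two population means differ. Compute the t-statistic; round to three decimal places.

-0.401

Let group 1 = variant A, group 2 = variant B. H0: μ_1 = μ_2; H1: μ_1 ≠ μ_2 (Welch's two-sample t-test, two-sided).
t = (x̄_1 − x̄_2)/√(s_1²/n_1 + s_2²/n_2) = (188.4 − 192.7)/√(10.88²/17 + 27.47²/7) = -0.401
Welch–Satterthwaite df ≈ 6.79
Two-sided p-value ≈ 0.700
Since p ≈ 0.700 > α = 0.1, fail to reject H0; the data do not provide sufficient evidence against H0.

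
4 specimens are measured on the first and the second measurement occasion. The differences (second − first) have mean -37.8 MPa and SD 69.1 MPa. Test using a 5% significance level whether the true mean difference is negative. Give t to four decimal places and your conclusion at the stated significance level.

H0: μ_d = 0; H1: μ_d < 0 (paired t-test on the differences, left-tailed).
t = d̄/(s_d/√n) = -37.8/(69.1/√4) = -1.0941
df = n − 1 = 3
p-value = P(T ≤ -1.0941) ≈ 0.177
Since p ≈ 0.177 > α = 0.05, fail to reject H0; the evidence is not statistically significant.

t = -1.0941; fail to reject H0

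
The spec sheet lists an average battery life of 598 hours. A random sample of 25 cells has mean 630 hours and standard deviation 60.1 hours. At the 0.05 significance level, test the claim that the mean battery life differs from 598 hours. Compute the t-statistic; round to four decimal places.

H0: μ = 598; H1: μ ≠ 598 (one-sample t-test, two-sided).
t = (x̄ − μ₀)/(s/√n) = (630 − 598)/(60.1/√25) = 2.6622
df = n − 1 = 24
Two-sided p-value ≈ 0.0136
Since p ≈ 0.0136 < α = 0.05, reject H0; the evidence is statistically significant.

2.6622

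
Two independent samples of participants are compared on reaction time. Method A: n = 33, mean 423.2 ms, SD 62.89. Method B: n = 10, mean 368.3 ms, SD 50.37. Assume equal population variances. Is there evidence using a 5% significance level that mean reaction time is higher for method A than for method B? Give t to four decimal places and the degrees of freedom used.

Let group 1 = method A, group 2 = method B. H0: μ_1 = μ_2; H1: μ_1 > μ_2 (two-sample pooled-variance t-test, right-tailed).
s_p² = [(33−1)·62.89² + (10−1)·50.37²]/(33+10−2) = 3643.88
t = (423.2 − 368.3)/√[3643.88·(1/33 + 1/10)] = 2.5195
df = n₁ + n₂ − 2 = 41
p-value = P(T ≥ 2.5195) ≈ 0.0079
Since p ≈ 0.0079 < α = 0.05, reject H0; the evidence is statistically significant.

t = 2.5195, df = 41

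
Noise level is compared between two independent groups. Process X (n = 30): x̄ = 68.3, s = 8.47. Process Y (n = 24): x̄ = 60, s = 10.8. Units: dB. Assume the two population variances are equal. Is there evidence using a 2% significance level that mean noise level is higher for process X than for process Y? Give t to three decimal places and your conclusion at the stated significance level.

t = 3.167; reject H0

Let group 1 = process X, group 2 = process Y. H0: μ_1 = μ_2; H1: μ_1 > μ_2 (two-sample pooled-variance t-test, right-tailed).
s_p² = [(30−1)·8.47² + (24−1)·10.8²]/(30+24−2) = 91.6001
t = (68.3 − 60)/√[91.6001·(1/30 + 1/24)] = 3.167
df = n₁ + n₂ − 2 = 52
p-value = P(T ≥ 3.167) ≈ 0.001
Since p ≈ 0.001 < α = 0.02, reject H0; the data support H1.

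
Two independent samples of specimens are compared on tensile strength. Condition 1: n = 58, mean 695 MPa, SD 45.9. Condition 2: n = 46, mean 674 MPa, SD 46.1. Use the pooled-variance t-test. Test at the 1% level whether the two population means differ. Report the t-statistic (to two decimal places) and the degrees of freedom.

t = 2.31, df = 102

Let group 1 = condition 1, group 2 = condition 2. H0: μ_1 = μ_2; H1: μ_1 ≠ μ_2 (two-sample pooled-variance t-test, two-sided).
s_p² = [(58−1)·45.9² + (46−1)·46.1²]/(58+46−2) = 2114.93
t = (695 − 674)/√[2114.93·(1/58 + 1/46)] = 2.31
df = n₁ + n₂ − 2 = 102
Two-sided p-value ≈ 0.023
Since p ≈ 0.023 > α = 0.01, fail to reject H0; the data do not provide sufficient evidence against H0.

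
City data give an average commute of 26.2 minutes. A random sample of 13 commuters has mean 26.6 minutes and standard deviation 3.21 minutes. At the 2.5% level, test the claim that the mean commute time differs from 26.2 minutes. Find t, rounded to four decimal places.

0.4493

H0: μ = 26.2; H1: μ ≠ 26.2 (one-sample t-test, two-sided).
t = (x̄ − μ₀)/(s/√n) = (26.6 − 26.2)/(3.21/√13) = 0.4493
df = n − 1 = 12
Two-sided p-value ≈ 0.661
Since p ≈ 0.661 > α = 0.025, fail to reject H0; the evidence is not statistically significant.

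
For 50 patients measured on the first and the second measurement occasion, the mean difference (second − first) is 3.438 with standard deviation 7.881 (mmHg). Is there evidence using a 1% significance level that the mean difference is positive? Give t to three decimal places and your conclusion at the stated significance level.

t = 3.085; reject H0

H0: μ_d = 0; H1: μ_d > 0 (paired t-test on the differences, right-tailed).
t = d̄/(s_d/√n) = 3.438/(7.881/√50) = 3.085
df = n − 1 = 49
p-value = P(T ≥ 3.085) ≈ 0.002
Since p ≈ 0.002 < α = 0.01, reject H0; the data support H1.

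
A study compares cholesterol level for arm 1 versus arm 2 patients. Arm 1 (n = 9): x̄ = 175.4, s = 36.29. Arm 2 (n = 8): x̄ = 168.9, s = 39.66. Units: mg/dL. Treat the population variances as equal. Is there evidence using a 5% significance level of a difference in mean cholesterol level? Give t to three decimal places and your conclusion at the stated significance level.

Let group 1 = arm 1, group 2 = arm 2. H0: μ_1 = μ_2; H1: μ_1 ≠ μ_2 (two-sample pooled-variance t-test, two-sided).
s_p² = [(9−1)·36.29² + (8−1)·39.66²]/(9+8−2) = 1436.41
t = (175.4 − 168.9)/√[1436.41·(1/9 + 1/8)] = 0.353
df = n₁ + n₂ − 2 = 15
Two-sided p-value ≈ 0.7290
Since p ≈ 0.7290 > α = 0.05, fail to reject H0; the data do not provide sufficient evidence against H0.

t = 0.353; fail to reject H0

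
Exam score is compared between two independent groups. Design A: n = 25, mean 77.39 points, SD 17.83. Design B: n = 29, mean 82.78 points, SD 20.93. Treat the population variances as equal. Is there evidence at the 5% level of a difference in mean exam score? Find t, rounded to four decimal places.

Let group 1 = design A, group 2 = design B. H0: μ_1 = μ_2; H1: μ_1 ≠ μ_2 (two-sample pooled-variance t-test, two-sided).
s_p² = [(25−1)·17.83² + (29−1)·20.93²]/(25+29−2) = 382.608
t = (77.39 − 82.78)/√[382.608·(1/25 + 1/29)] = -1.0097
df = n₁ + n₂ − 2 = 52
Two-sided p-value ≈ 0.3173
Since p ≈ 0.3173 > α = 0.05, fail to reject H0; the evidence is not statistically significant.

-1.0097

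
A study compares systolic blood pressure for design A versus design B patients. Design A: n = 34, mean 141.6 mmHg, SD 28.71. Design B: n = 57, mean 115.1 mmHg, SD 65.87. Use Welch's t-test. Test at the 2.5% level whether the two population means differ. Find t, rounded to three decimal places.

Let group 1 = design A, group 2 = design B. H0: μ_1 = μ_2; H1: μ_1 ≠ μ_2 (Welch's two-sample t-test, two-sided).
t = (x̄_1 − x̄_2)/√(s_1²/n_1 + s_2²/n_2) = (141.6 − 115.1)/√(28.71²/34 + 65.87²/57) = 2.645
Welch–Satterthwaite df ≈ 83.05
Two-sided p-value ≈ 0.010
Since p ≈ 0.010 < α = 0.025, reject H0; the evidence is statistically significant.

2.645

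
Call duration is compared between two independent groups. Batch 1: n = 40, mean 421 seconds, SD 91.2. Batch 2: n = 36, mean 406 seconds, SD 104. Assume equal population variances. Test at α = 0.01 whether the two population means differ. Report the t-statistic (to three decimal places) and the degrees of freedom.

Let group 1 = batch 1, group 2 = batch 2. H0: μ_1 = μ_2; H1: μ_1 ≠ μ_2 (two-sample pooled-variance t-test, two-sided).
s_p² = [(40−1)·91.2² + (36−1)·104²]/(40+36−2) = 9499.19
t = (421 − 406)/√[9499.19·(1/40 + 1/36)] = 0.670
df = n₁ + n₂ − 2 = 74
Two-sided p-value ≈ 0.505
Since p ≈ 0.505 > α = 0.01, fail to reject H0; the evidence is not statistically significant.

t = 0.670, df = 74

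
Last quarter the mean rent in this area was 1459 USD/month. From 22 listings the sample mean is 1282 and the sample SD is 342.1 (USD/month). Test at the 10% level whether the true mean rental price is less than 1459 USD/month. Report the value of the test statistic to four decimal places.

-2.4268

H0: μ = 1459; H1: μ < 1459 (one-sample t-test, left-tailed).
t = (x̄ − μ₀)/(s/√n) = (1282 − 1459)/(342.1/√22) = -2.4268
df = n − 1 = 21
p-value = P(T ≤ -2.4268) ≈ 0.012
Since p ≈ 0.012 < α = 0.1, reject H0; the data support H1.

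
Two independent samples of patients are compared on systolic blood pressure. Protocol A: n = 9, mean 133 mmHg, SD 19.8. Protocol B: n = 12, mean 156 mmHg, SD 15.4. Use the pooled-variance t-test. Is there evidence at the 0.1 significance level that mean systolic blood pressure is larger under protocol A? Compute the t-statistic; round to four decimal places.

Let group 1 = protocol A, group 2 = protocol B. H0: μ_1 = μ_2; H1: μ_1 > μ_2 (two-sample pooled-variance t-test, right-tailed).
s_p² = [(9−1)·19.8² + (12−1)·15.4²]/(9+12−2) = 302.373
t = (133 − 156)/√[302.373·(1/9 + 1/12)] = -2.9996
df = n₁ + n₂ − 2 = 19
p-value = P(T ≥ -2.9996) ≈ 0.9963
Since p ≈ 0.9963 > α = 0.1, fail to reject H0; the evidence is not statistically significant.

-2.9996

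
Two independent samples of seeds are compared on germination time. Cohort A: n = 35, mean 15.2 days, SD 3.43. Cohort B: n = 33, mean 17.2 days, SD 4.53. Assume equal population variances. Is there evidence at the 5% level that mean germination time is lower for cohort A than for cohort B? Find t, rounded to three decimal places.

Let group 1 = cohort A, group 2 = cohort B. H0: μ_1 = μ_2; H1: μ_1 < μ_2 (two-sample pooled-variance t-test, left-tailed).
s_p² = [(35−1)·3.43² + (33−1)·4.53²]/(35+33−2) = 16.0102
t = (15.2 − 17.2)/√[16.0102·(1/35 + 1/33)] = -2.060
df = n₁ + n₂ − 2 = 66
p-value = P(T ≤ -2.060) ≈ 0.0217
Since p ≈ 0.0217 < α = 0.05, reject H0; the data support H1.

-2.060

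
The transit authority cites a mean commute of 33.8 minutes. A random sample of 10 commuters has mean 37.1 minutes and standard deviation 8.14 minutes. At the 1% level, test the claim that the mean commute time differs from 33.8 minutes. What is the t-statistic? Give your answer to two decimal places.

H0: μ = 33.8; H1: μ ≠ 33.8 (one-sample t-test, two-sided).
t = (x̄ − μ₀)/(s/√n) = (37.1 − 33.8)/(8.14/√10) = 1.28
df = n − 1 = 9
Two-sided p-value ≈ 0.232
Since p ≈ 0.232 > α = 0.01, fail to reject H0; the evidence is not statistically significant.

1.28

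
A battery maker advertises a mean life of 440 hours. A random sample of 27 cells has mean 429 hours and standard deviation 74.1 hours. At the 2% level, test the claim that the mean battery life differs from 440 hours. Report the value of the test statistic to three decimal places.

-0.771

H0: μ = 440; H1: μ ≠ 440 (one-sample t-test, two-sided).
t = (x̄ − μ₀)/(s/√n) = (429 − 440)/(74.1/√27) = -0.771
df = n − 1 = 26
Two-sided p-value ≈ 0.447
Since p ≈ 0.447 > α = 0.02, fail to reject H0; the data do not provide sufficient evidence against H0.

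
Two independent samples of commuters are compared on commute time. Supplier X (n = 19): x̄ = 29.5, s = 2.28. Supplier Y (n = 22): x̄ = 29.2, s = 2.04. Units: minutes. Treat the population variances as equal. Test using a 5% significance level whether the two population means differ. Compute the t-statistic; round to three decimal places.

Let group 1 = supplier X, group 2 = supplier Y. H0: μ_1 = μ_2; H1: μ_1 ≠ μ_2 (two-sample pooled-variance t-test, two-sided).
s_p² = [(19−1)·2.28² + (22−1)·2.04²]/(19+22−2) = 4.64012
t = (29.5 − 29.2)/√[4.64012·(1/19 + 1/22)] = 0.445
df = n₁ + n₂ − 2 = 39
Two-sided p-value ≈ 0.6590
Since p ≈ 0.6590 > α = 0.05, fail to reject H0; the evidence is not statistically significant.

0.445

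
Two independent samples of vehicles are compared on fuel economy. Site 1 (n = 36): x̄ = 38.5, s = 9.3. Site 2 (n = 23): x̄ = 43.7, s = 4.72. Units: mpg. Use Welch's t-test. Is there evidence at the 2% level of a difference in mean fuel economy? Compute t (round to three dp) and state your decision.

Let group 1 = site 1, group 2 = site 2. H0: μ_1 = μ_2; H1: μ_1 ≠ μ_2 (Welch's two-sample t-test, two-sided).
t = (x̄_1 − x̄_2)/√(s_1²/n_1 + s_2²/n_2) = (38.5 − 43.7)/√(9.3²/36 + 4.72²/23) = -2.832
Welch–Satterthwaite df ≈ 54.75
Two-sided p-value ≈ 0.006
Since p ≈ 0.006 < α = 0.02, reject H0; the data support H1.

t = -2.832; reject H0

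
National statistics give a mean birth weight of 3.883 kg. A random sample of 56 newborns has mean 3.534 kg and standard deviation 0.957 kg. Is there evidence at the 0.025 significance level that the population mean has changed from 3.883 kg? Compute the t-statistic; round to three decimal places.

H0: μ = 3.883; H1: μ ≠ 3.883 (one-sample t-test, two-sided).
t = (x̄ − μ₀)/(s/√n) = (3.534 − 3.883)/(0.957/√56) = -2.729
df = n − 1 = 55
Two-sided p-value ≈ 0.0085
Since p ≈ 0.0085 < α = 0.025, reject H0; the evidence is statistically significant.

-2.729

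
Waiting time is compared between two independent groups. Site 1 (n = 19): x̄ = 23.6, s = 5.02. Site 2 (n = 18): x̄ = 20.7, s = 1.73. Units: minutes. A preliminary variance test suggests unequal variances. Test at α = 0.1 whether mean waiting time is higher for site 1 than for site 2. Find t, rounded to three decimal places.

2.374

Let group 1 = site 1, group 2 = site 2. H0: μ_1 = μ_2; H1: μ_1 > μ_2 (Welch's two-sample t-test, right-tailed).
t = (x̄_1 − x̄_2)/√(s_1²/n_1 + s_2²/n_2) = (23.6 − 20.7)/√(5.02²/19 + 1.73²/18) = 2.374
Welch–Satterthwaite df ≈ 22.42
p-value = P(T ≥ 2.374) ≈ 0.013
Since p ≈ 0.013 < α = 0.1, reject H0; the data support H1.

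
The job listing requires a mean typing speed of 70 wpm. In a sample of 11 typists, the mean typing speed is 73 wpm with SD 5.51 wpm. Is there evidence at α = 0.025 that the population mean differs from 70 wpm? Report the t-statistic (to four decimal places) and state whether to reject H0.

H0: μ = 70; H1: μ ≠ 70 (one-sample t-test, two-sided).
t = (x̄ − μ₀)/(s/√n) = (73 − 70)/(5.51/√11) = 1.8058
df = n − 1 = 10
Two-sided p-value ≈ 0.1011
Since p ≈ 0.1011 > α = 0.025, fail to reject H0; the evidence is not statistically significant.

t = 1.8058; fail to reject H0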